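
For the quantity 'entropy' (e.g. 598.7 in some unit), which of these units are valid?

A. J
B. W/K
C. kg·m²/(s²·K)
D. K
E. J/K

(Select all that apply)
C, E

entropy has SI base units: kg * m^2 / (s^2 * K)

Checking each option against kg * m^2 / (s^2 * K):
  A. J: ✗ does not match
  B. W/K: ✗ does not match
  C. kg·m²/(s²·K): ✓ matches
  D. K: ✗ does not match
  E. J/K: ✓ matches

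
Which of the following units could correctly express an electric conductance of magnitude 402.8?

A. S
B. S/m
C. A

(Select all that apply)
A

electric conductance has SI base units: A^2 * s^3 / (kg * m^2)

Checking each option against A^2 * s^3 / (kg * m^2):
  A. S: ✓ matches
  B. S/m: ✗ does not match
  C. A: ✗ does not match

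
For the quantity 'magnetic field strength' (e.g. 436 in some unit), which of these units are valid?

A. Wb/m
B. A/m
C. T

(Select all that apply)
B

magnetic field strength has SI base units: A / m

Checking each option against A / m:
  A. Wb/m: ✗ does not match
  B. A/m: ✓ matches
  C. T: ✗ does not match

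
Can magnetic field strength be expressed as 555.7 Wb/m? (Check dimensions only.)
No

magnetic field strength has SI base units: A / m
Wb/m does NOT reduce to A / m; a valid unit for magnetic field strength would be e.g. A/m.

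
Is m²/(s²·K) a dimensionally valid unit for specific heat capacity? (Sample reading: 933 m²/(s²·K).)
Yes

specific heat capacity has SI base units: m^2 / (s^2 * K)
m²/(s²·K) reduces to the same SI base units, so it is a valid unit for specific heat capacity.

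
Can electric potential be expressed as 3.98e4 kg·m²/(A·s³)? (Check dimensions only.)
Yes

electric potential has SI base units: kg * m^2 / (A * s^3)
kg·m²/(A·s³) reduces to the same SI base units, so it is a valid unit for electric potential.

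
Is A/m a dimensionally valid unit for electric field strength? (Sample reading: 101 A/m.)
No

electric field strength has SI base units: kg * m / (A * s^3)
A/m does NOT reduce to kg * m / (A * s^3); a valid unit for electric field strength would be e.g. V/m.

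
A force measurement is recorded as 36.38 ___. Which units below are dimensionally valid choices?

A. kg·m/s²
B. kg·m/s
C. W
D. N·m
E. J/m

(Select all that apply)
A, E

force has SI base units: kg * m / s^2

Checking each option against kg * m / s^2:
  A. kg·m/s²: ✓ matches
  B. kg·m/s: ✗ does not match
  C. W: ✗ does not match
  D. N·m: ✗ does not match
  E. J/m: ✓ matches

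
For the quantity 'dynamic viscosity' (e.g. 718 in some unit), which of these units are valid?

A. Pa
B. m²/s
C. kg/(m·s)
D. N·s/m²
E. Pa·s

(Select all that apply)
C, D, E

dynamic viscosity has SI base units: kg / (m * s)

Checking each option against kg / (m * s):
  A. Pa: ✗ does not match
  B. m²/s: ✗ does not match
  C. kg/(m·s): ✓ matches
  D. N·s/m²: ✓ matches
  E. Pa·s: ✓ matches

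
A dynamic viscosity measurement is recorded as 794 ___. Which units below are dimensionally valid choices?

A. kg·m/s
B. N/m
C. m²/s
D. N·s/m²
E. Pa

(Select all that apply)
D

dynamic viscosity has SI base units: kg / (m * s)

Checking each option against kg / (m * s):
  A. kg·m/s: ✗ does not match
  B. N/m: ✗ does not match
  C. m²/s: ✗ does not match
  D. N·s/m²: ✓ matches
  E. Pa: ✗ does not match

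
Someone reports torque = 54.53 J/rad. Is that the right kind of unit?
Yes

torque has SI base units: kg * m^2 / s^2
J/rad reduces to the same SI base units, so it is a valid unit for torque.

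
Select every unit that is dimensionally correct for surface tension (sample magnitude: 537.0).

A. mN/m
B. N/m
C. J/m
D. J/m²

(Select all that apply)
A, B, D

surface tension has SI base units: kg / s^2

Checking each option against kg / s^2:
  A. mN/m: ✓ matches
  B. N/m: ✓ matches
  C. J/m: ✗ does not match
  D. J/m²: ✓ matches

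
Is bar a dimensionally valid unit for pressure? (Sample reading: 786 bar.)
Yes

pressure has SI base units: kg / (m * s^2)
bar reduces to the same SI base units, so it is a valid unit for pressure.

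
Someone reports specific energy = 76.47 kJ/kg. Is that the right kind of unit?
Yes

specific energy has SI base units: m^2 / s^2
kJ/kg reduces to the same SI base units, so it is a valid unit for specific energy.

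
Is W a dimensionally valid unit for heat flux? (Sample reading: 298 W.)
No

heat flux has SI base units: kg / s^3
W does NOT reduce to kg / s^3; a valid unit for heat flux would be e.g. W/m².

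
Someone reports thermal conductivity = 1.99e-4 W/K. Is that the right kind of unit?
No

thermal conductivity has SI base units: kg * m / (s^3 * K)
W/K does NOT reduce to kg * m / (s^3 * K); a valid unit for thermal conductivity would be e.g. W/(m·K).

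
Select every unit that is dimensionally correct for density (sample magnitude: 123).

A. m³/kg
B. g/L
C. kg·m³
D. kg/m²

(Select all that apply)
B

density has SI base units: kg / m^3

Checking each option against kg / m^3:
  A. m³/kg: ✗ does not match
  B. g/L: ✓ matches
  C. kg·m³: ✗ does not match
  D. kg/m²: ✗ does not match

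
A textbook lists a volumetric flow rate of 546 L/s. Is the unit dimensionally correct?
Yes

volumetric flow rate has SI base units: m^3 / s
L/s reduces to the same SI base units, so it is a valid unit for volumetric flow rate.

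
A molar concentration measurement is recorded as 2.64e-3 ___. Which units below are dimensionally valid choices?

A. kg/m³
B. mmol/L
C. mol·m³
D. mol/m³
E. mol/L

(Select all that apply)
B, D, E

molar concentration has SI base units: mol / m^3

Checking each option against mol / m^3:
  A. kg/m³: ✗ does not match
  B. mmol/L: ✓ matches
  C. mol·m³: ✗ does not match
  D. mol/m³: ✓ matches
  E. mol/L: ✓ matches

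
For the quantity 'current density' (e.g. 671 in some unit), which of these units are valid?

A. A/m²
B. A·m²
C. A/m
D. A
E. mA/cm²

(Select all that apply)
A, E

current density has SI base units: A / m^2

Checking each option against A / m^2:
  A. A/m²: ✓ matches
  B. A·m²: ✗ does not match
  C. A/m: ✗ does not match
  D. A: ✗ does not match
  E. mA/cm²: ✓ matches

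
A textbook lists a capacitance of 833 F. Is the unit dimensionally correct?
Yes

capacitance has SI base units: A^2 * s^4 / (kg * m^2)
F reduces to the same SI base units, so it is a valid unit for capacitance.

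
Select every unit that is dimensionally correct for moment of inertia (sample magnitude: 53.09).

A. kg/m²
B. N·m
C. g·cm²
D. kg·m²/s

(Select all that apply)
C

moment of inertia has SI base units: kg * m^2

Checking each option against kg * m^2:
  A. kg/m²: ✗ does not match
  B. N·m: ✗ does not match
  C. g·cm²: ✓ matches
  D. kg·m²/s: ✗ does not match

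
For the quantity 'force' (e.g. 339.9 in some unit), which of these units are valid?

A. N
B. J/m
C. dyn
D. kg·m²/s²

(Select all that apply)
A, B, C

force has SI base units: kg * m / s^2

Checking each option against kg * m / s^2:
  A. N: ✓ matches
  B. J/m: ✓ matches
  C. dyn: ✓ matches
  D. kg·m²/s²: ✗ does not match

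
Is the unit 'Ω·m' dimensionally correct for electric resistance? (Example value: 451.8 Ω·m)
No

electric resistance has SI base units: kg * m^2 / (A^2 * s^3)
Ω·m does NOT reduce to kg * m^2 / (A^2 * s^3); a valid unit for electric resistance would be e.g. Ω.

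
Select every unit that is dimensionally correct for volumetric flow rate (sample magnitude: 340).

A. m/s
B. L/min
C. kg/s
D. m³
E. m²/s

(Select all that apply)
B

volumetric flow rate has SI base units: m^3 / s

Checking each option against m^3 / s:
  A. m/s: ✗ does not match
  B. L/min: ✓ matches
  C. kg/s: ✗ does not match
  D. m³: ✗ does not match
  E. m²/s: ✗ does not match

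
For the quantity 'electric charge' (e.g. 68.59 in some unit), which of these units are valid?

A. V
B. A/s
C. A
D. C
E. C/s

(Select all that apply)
D

electric charge has SI base units: A * s

Checking each option against A * s:
  A. V: ✗ does not match
  B. A/s: ✗ does not match
  C. A: ✗ does not match
  D. C: ✓ matches
  E. C/s: ✗ does not match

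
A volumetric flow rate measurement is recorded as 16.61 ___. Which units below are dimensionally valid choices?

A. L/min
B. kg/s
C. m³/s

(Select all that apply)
A, C

volumetric flow rate has SI base units: m^3 / s

Checking each option against m^3 / s:
  A. L/min: ✓ matches
  B. kg/s: ✗ does not match
  C. m³/s: ✓ matches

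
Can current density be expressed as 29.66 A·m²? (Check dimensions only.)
No

current density has SI base units: A / m^2
A·m² does NOT reduce to A / m^2; a valid unit for current density would be e.g. A/m².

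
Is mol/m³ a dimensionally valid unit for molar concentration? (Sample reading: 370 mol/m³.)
Yes

molar concentration has SI base units: mol / m^3
mol/m³ reduces to the same SI base units, so it is a valid unit for molar concentration.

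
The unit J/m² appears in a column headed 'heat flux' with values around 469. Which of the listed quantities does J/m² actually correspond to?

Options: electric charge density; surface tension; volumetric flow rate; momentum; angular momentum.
surface tension

heat flux should have units dimensionally equivalent to kg / s^3 (e.g. W/m²).
The given unit 'J/m²' reduces to kg / s^2. Of the listed options, that is the dimensionality of surface tension.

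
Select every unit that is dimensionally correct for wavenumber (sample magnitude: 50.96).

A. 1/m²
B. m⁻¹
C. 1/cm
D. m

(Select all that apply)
B, C

wavenumber has SI base units: 1 / m

Checking each option against 1 / m:
  A. 1/m²: ✗ does not match
  B. m⁻¹: ✓ matches
  C. 1/cm: ✓ matches
  D. m: ✗ does not match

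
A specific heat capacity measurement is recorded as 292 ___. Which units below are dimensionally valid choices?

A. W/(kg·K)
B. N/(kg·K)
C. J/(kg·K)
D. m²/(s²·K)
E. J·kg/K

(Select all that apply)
C, D

specific heat capacity has SI base units: m^2 / (s^2 * K)

Checking each option against m^2 / (s^2 * K):
  A. W/(kg·K): ✗ does not match
  B. N/(kg·K): ✗ does not match
  C. J/(kg·K): ✓ matches
  D. m²/(s²·K): ✓ matches
  E. J·kg/K: ✗ does not match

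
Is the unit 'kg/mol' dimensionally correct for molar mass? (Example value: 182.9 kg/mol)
Yes

molar mass has SI base units: kg / mol
kg/mol reduces to the same SI base units, so it is a valid unit for molar mass.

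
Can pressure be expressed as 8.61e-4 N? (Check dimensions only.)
No

pressure has SI base units: kg / (m * s^2)
N does NOT reduce to kg / (m * s^2); a valid unit for pressure would be e.g. Pa.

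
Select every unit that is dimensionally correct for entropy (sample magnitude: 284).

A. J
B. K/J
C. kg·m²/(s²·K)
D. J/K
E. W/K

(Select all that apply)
C, D

entropy has SI base units: kg * m^2 / (s^2 * K)

Checking each option against kg * m^2 / (s^2 * K):
  A. J: ✗ does not match
  B. K/J: ✗ does not match
  C. kg·m²/(s²·K): ✓ matches
  D. J/K: ✓ matches
  E. W/K: ✗ does not match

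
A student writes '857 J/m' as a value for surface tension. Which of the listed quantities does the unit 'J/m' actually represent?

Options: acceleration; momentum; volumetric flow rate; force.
force

surface tension should have units dimensionally equivalent to kg / s^2 (e.g. N/m).
The given unit 'J/m' reduces to kg * m / s^2. Of the listed options, that is the dimensionality of force.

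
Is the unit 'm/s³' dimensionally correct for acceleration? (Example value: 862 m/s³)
No

acceleration has SI base units: m / s^2
m/s³ does NOT reduce to m / s^2; a valid unit for acceleration would be e.g. m/s².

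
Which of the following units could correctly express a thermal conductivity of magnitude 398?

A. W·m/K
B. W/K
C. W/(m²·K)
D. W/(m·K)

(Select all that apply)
D

thermal conductivity has SI base units: kg * m / (s^3 * K)

Checking each option against kg * m / (s^3 * K):
  A. W·m/K: ✗ does not match
  B. W/K: ✗ does not match
  C. W/(m²·K): ✗ does not match
  D. W/(m·K): ✓ matches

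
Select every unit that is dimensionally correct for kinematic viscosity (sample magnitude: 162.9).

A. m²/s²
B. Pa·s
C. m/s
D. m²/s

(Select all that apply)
D

kinematic viscosity has SI base units: m^2 / s

Checking each option against m^2 / s:
  A. m²/s²: ✗ does not match
  B. Pa·s: ✗ does not match
  C. m/s: ✗ does not match
  D. m²/s: ✓ matches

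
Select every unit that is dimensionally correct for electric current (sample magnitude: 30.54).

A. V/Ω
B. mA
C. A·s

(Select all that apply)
A, B

electric current has SI base units: A

Checking each option against A:
  A. V/Ω: ✓ matches
  B. mA: ✓ matches
  C. A·s: ✗ does not match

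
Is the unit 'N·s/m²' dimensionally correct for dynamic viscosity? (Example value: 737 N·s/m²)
Yes

dynamic viscosity has SI base units: kg / (m * s)
N·s/m² reduces to the same SI base units, so it is a valid unit for dynamic viscosity.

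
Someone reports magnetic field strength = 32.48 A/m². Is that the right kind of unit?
No

magnetic field strength has SI base units: A / m
A/m² does NOT reduce to A / m; a valid unit for magnetic field strength would be e.g. A/m.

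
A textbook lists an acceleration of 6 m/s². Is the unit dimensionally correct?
Yes

acceleration has SI base units: m / s^2
m/s² reduces to the same SI base units, so it is a valid unit for acceleration.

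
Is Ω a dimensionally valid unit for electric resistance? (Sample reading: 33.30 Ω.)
Yes

electric resistance has SI base units: kg * m^2 / (A^2 * s^3)
Ω reduces to the same SI base units, so it is a valid unit for electric resistance.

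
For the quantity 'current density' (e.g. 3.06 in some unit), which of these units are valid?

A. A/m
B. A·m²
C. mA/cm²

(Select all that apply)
C

current density has SI base units: A / m^2

Checking each option against A / m^2:
  A. A/m: ✗ does not match
  B. A·m²: ✗ does not match
  C. mA/cm²: ✓ matches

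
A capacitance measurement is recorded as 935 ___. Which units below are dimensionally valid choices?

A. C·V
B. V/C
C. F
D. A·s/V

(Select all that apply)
C, D

capacitance has SI base units: A^2 * s^4 / (kg * m^2)

Checking each option against A^2 * s^4 / (kg * m^2):
  A. C·V: ✗ does not match
  B. V/C: ✗ does not match
  C. F: ✓ matches
  D. A·s/V: ✓ matches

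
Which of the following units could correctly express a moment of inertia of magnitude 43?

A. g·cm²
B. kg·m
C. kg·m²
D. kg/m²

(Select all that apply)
A, C

moment of inertia has SI base units: kg * m^2

Checking each option against kg * m^2:
  A. g·cm²: ✓ matches
  B. kg·m: ✗ does not match
  C. kg·m²: ✓ matches
  D. kg/m²: ✗ does not match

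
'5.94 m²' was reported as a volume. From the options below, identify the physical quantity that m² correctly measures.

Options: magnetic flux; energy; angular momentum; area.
area

volume should have units dimensionally equivalent to m^3 (e.g. m³).
The given unit 'm²' reduces to m^2. Of the listed options, that is the dimensionality of area.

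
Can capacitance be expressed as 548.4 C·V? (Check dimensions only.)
No

capacitance has SI base units: A^2 * s^4 / (kg * m^2)
C·V does NOT reduce to A^2 * s^4 / (kg * m^2); a valid unit for capacitance would be e.g. F.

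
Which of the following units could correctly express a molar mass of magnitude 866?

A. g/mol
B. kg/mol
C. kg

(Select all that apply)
A, B

molar mass has SI base units: kg / mol

Checking each option against kg / mol:
  A. g/mol: ✓ matches
  B. kg/mol: ✓ matches
  C. kg: ✗ does not match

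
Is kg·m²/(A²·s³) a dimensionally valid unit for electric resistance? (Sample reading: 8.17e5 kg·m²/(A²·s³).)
Yes

electric resistance has SI base units: kg * m^2 / (A^2 * s^3)
kg·m²/(A²·s³) reduces to the same SI base units, so it is a valid unit for electric resistance.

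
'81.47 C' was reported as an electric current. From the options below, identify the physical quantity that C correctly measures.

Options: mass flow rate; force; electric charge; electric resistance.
electric charge

electric current should have units dimensionally equivalent to A (e.g. A).
The given unit 'C' reduces to A * s. Of the listed options, that is the dimensionality of electric charge.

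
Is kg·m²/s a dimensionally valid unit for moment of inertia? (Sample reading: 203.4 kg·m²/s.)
No

moment of inertia has SI base units: kg * m^2
kg·m²/s does NOT reduce to kg * m^2; a valid unit for moment of inertia would be e.g. kg·m².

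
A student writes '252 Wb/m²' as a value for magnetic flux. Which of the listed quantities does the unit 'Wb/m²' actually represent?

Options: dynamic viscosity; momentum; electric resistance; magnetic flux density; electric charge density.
magnetic flux density

magnetic flux should have units dimensionally equivalent to kg * m^2 / (A * s^2) (e.g. Wb).
The given unit 'Wb/m²' reduces to kg / (A * s^2). Of the listed options, that is the dimensionality of magnetic flux density.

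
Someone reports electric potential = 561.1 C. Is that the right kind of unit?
No

electric potential has SI base units: kg * m^2 / (A * s^3)
C does NOT reduce to kg * m^2 / (A * s^3); a valid unit for electric potential would be e.g. V.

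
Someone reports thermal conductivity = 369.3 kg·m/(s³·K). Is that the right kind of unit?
Yes

thermal conductivity has SI base units: kg * m / (s^3 * K)
kg·m/(s³·K) reduces to the same SI base units, so it is a valid unit for thermal conductivity.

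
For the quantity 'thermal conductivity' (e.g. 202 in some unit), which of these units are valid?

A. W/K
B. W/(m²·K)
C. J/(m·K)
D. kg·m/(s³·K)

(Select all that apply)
D

thermal conductivity has SI base units: kg * m / (s^3 * K)

Checking each option against kg * m / (s^3 * K):
  A. W/K: ✗ does not match
  B. W/(m²·K): ✗ does not match
  C. J/(m·K): ✗ does not match
  D. kg·m/(s³·K): ✓ matches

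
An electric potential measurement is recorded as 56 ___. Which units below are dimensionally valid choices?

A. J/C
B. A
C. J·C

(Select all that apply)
A

electric potential has SI base units: kg * m^2 / (A * s^3)

Checking each option against kg * m^2 / (A * s^3):
  A. J/C: ✓ matches
  B. A: ✗ does not match
  C. J·C: ✗ does not match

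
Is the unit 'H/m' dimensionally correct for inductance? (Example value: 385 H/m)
No

inductance has SI base units: kg * m^2 / (A^2 * s^2)
H/m does NOT reduce to kg * m^2 / (A^2 * s^2); a valid unit for inductance would be e.g. H.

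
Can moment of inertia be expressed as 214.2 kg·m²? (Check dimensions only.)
Yes

moment of inertia has SI base units: kg * m^2
kg·m² reduces to the same SI base units, so it is a valid unit for moment of inertia.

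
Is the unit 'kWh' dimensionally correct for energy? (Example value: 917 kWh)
Yes

energy has SI base units: kg * m^2 / s^2
kWh reduces to the same SI base units, so it is a valid unit for energy.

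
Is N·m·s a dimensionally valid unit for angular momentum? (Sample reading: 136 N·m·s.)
Yes

angular momentum has SI base units: kg * m^2 / s
N·m·s reduces to the same SI base units, so it is a valid unit for angular momentum.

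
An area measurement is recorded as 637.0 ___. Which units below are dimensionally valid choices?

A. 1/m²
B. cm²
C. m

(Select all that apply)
B

area has SI base units: m^2

Checking each option against m^2:
  A. 1/m²: ✗ does not match
  B. cm²: ✓ matches
  C. m: ✗ does not match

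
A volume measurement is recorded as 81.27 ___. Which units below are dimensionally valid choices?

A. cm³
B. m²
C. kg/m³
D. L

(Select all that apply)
A, D

volume has SI base units: m^3

Checking each option against m^3:
  A. cm³: ✓ matches
  B. m²: ✗ does not match
  C. kg/m³: ✗ does not match
  D. L: ✓ matches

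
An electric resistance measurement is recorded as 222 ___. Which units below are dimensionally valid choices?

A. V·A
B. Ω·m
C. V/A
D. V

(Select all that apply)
C

electric resistance has SI base units: kg * m^2 / (A^2 * s^3)

Checking each option against kg * m^2 / (A^2 * s^3):
  A. V·A: ✗ does not match
  B. Ω·m: ✗ does not match
  C. V/A: ✓ matches
  D. V: ✗ does not match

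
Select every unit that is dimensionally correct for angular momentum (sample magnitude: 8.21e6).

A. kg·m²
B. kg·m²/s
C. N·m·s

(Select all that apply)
B, C

angular momentum has SI base units: kg * m^2 / s

Checking each option against kg * m^2 / s:
  A. kg·m²: ✗ does not match
  B. kg·m²/s: ✓ matches
  C. N·m·s: ✓ matches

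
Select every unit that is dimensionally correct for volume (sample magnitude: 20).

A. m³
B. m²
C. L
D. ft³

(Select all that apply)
A, C, D

volume has SI base units: m^3

Checking each option against m^3:
  A. m³: ✓ matches
  B. m²: ✗ does not match
  C. L: ✓ matches
  D. ft³: ✓ matches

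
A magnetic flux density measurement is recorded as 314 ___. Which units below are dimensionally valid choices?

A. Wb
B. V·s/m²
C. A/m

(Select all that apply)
B

magnetic flux density has SI base units: kg / (A * s^2)

Checking each option against kg / (A * s^2):
  A. Wb: ✗ does not match
  B. V·s/m²: ✓ matches
  C. A/m: ✗ does not match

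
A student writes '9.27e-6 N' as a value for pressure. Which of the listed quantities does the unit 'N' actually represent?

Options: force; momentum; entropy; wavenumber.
force

pressure should have units dimensionally equivalent to kg / (m * s^2) (e.g. Pa).
The given unit 'N' reduces to kg * m / s^2. Of the listed options, that is the dimensionality of force.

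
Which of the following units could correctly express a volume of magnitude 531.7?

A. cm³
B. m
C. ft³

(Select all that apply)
A, C

volume has SI base units: m^3

Checking each option against m^3:
  A. cm³: ✓ matches
  B. m: ✗ does not match
  C. ft³: ✓ matches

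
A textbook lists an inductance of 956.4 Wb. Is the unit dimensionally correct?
No

inductance has SI base units: kg * m^2 / (A^2 * s^2)
Wb does NOT reduce to kg * m^2 / (A^2 * s^2); a valid unit for inductance would be e.g. H.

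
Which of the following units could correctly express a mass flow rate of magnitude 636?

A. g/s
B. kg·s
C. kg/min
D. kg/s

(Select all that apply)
A, C, D

mass flow rate has SI base units: kg / s

Checking each option against kg / s:
  A. g/s: ✓ matches
  B. kg·s: ✗ does not match
  C. kg/min: ✓ matches
  D. kg/s: ✓ matches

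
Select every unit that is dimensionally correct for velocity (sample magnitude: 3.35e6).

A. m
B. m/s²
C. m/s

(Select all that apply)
C

velocity has SI base units: m / s

Checking each option against m / s:
  A. m: ✗ does not match
  B. m/s²: ✗ does not match
  C. m/s: ✓ matches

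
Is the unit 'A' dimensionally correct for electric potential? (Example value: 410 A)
No

electric potential has SI base units: kg * m^2 / (A * s^3)
A does NOT reduce to kg * m^2 / (A * s^3); a valid unit for electric potential would be e.g. V.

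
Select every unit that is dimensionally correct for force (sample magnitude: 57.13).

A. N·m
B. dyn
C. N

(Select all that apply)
B, C

force has SI base units: kg * m / s^2

Checking each option against kg * m / s^2:
  A. N·m: ✗ does not match
  B. dyn: ✓ matches
  C. N: ✓ matches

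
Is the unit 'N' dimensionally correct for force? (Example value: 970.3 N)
Yes

force has SI base units: kg * m / s^2
N reduces to the same SI base units, so it is a valid unit for force.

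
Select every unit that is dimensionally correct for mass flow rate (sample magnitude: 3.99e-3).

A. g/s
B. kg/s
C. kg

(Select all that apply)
A, B

mass flow rate has SI base units: kg / s

Checking each option against kg / s:
  A. g/s: ✓ matches
  B. kg/s: ✓ matches
  C. kg: ✗ does not match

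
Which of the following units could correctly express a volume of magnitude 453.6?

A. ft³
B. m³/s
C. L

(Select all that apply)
A, C

volume has SI base units: m^3

Checking each option against m^3:
  A. ft³: ✓ matches
  B. m³/s: ✗ does not match
  C. L: ✓ matches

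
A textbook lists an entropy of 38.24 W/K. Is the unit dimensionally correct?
No

entropy has SI base units: kg * m^2 / (s^2 * K)
W/K does NOT reduce to kg * m^2 / (s^2 * K); a valid unit for entropy would be e.g. J/K.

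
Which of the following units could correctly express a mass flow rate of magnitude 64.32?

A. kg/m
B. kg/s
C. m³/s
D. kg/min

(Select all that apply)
B, D

mass flow rate has SI base units: kg / s

Checking each option against kg / s:
  A. kg/m: ✗ does not match
  B. kg/s: ✓ matches
  C. m³/s: ✗ does not match
  D. kg/min: ✓ matches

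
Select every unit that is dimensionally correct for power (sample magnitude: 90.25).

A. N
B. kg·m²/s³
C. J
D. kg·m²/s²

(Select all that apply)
B

power has SI base units: kg * m^2 / s^3

Checking each option against kg * m^2 / s^3:
  A. N: ✗ does not match
  B. kg·m²/s³: ✓ matches
  C. J: ✗ does not match
  D. kg·m²/s²: ✗ does not match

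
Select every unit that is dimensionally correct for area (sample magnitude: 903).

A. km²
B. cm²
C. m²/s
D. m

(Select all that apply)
A, B

area has SI base units: m^2

Checking each option against m^2:
  A. km²: ✓ matches
  B. cm²: ✓ matches
  C. m²/s: ✗ does not match
  D. m: ✗ does not match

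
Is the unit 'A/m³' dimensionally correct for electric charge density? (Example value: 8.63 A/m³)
No

electric charge density has SI base units: A * s / m^3
A/m³ does NOT reduce to A * s / m^3; a valid unit for electric charge density would be e.g. C/m³.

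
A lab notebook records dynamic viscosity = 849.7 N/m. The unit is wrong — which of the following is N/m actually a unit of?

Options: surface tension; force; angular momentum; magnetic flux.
surface tension

dynamic viscosity should have units dimensionally equivalent to kg / (m * s) (e.g. Pa·s).
The given unit 'N/m' reduces to kg / s^2. Of the listed options, that is the dimensionality of surface tension.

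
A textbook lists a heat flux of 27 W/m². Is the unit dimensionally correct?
Yes

heat flux has SI base units: kg / s^3
W/m² reduces to the same SI base units, so it is a valid unit for heat flux.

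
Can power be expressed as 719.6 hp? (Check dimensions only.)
Yes

power has SI base units: kg * m^2 / s^3
hp reduces to the same SI base units, so it is a valid unit for power.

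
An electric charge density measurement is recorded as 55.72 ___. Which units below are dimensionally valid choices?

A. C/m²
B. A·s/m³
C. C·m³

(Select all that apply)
B

electric charge density has SI base units: A * s / m^3

Checking each option against A * s / m^3:
  A. C/m²: ✗ does not match
  B. A·s/m³: ✓ matches
  C. C·m³: ✗ does not match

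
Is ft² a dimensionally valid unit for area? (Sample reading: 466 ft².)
Yes

area has SI base units: m^2
ft² reduces to the same SI base units, so it is a valid unit for area.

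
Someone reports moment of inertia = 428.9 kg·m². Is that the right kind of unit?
Yes

moment of inertia has SI base units: kg * m^2
kg·m² reduces to the same SI base units, so it is a valid unit for moment of inertia.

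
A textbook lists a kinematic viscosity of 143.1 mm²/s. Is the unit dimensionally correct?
Yes

kinematic viscosity has SI base units: m^2 / s
mm²/s reduces to the same SI base units, so it is a valid unit for kinematic viscosity.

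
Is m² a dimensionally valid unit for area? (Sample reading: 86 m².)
Yes

area has SI base units: m^2
m² reduces to the same SI base units, so it is a valid unit for area.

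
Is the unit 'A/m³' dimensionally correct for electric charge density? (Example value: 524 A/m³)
No

electric charge density has SI base units: A * s / m^3
A/m³ does NOT reduce to A * s / m^3; a valid unit for electric charge density would be e.g. C/m³.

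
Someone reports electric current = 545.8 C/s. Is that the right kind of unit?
Yes

electric current has SI base units: A
C/s reduces to the same SI base units, so it is a valid unit for electric current.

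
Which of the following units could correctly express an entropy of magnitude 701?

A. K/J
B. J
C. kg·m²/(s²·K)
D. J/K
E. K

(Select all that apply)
C, D

entropy has SI base units: kg * m^2 / (s^2 * K)

Checking each option against kg * m^2 / (s^2 * K):
  A. K/J: ✗ does not match
  B. J: ✗ does not match
  C. kg·m²/(s²·K): ✓ matches
  D. J/K: ✓ matches
  E. K: ✗ does not match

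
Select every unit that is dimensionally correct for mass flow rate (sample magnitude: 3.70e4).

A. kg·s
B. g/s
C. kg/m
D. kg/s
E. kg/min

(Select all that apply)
B, D, E

mass flow rate has SI base units: kg / s

Checking each option against kg / s:
  A. kg·s: ✗ does not match
  B. g/s: ✓ matches
  C. kg/m: ✗ does not match
  D. kg/s: ✓ matches
  E. kg/min: ✓ matches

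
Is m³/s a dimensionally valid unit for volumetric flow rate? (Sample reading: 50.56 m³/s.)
Yes

volumetric flow rate has SI base units: m^3 / s
m³/s reduces to the same SI base units, so it is a valid unit for volumetric flow rate.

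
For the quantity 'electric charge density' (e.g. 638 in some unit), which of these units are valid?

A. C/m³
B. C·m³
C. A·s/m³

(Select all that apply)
A, C

electric charge density has SI base units: A * s / m^3

Checking each option against A * s / m^3:
  A. C/m³: ✓ matches
  B. C·m³: ✗ does not match
  C. A·s/m³: ✓ matches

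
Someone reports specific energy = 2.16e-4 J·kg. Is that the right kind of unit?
No

specific energy has SI base units: m^2 / s^2
J·kg does NOT reduce to m^2 / s^2; a valid unit for specific energy would be e.g. J/kg.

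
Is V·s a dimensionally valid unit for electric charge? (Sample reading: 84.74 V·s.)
No

electric charge has SI base units: A * s
V·s does NOT reduce to A * s; a valid unit for electric charge would be e.g. C.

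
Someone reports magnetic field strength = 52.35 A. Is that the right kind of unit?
No

magnetic field strength has SI base units: A / m
A does NOT reduce to A / m; a valid unit for magnetic field strength would be e.g. A/m.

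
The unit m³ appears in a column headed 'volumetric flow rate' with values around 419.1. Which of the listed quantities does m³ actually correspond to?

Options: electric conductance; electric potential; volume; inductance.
volume

volumetric flow rate should have units dimensionally equivalent to m^3 / s (e.g. m³/s).
The given unit 'm³' reduces to m^3. Of the listed options, that is the dimensionality of volume.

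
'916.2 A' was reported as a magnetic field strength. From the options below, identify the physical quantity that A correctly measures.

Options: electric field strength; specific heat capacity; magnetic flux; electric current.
electric current

magnetic field strength should have units dimensionally equivalent to A / m (e.g. A/m).
The given unit 'A' reduces to A. Of the listed options, that is the dimensionality of electric current.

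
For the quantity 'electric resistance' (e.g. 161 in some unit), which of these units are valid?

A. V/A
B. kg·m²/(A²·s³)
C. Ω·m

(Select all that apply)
A, B

electric resistance has SI base units: kg * m^2 / (A^2 * s^3)

Checking each option against kg * m^2 / (A^2 * s^3):
  A. V/A: ✓ matches
  B. kg·m²/(A²·s³): ✓ matches
  C. Ω·m: ✗ does not match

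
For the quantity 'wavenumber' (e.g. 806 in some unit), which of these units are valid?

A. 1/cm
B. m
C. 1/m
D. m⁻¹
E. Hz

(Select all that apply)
A, C, D

wavenumber has SI base units: 1 / m

Checking each option against 1 / m:
  A. 1/cm: ✓ matches
  B. m: ✗ does not match
  C. 1/m: ✓ matches
  D. m⁻¹: ✓ matches
  E. Hz: ✗ does not match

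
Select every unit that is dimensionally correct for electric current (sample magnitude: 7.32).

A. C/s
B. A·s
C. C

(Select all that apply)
A

electric current has SI base units: A

Checking each option against A:
  A. C/s: ✓ matches
  B. A·s: ✗ does not match
  C. C: ✗ does not match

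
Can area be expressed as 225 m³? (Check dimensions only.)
No

area has SI base units: m^2
m³ does NOT reduce to m^2; a valid unit for area would be e.g. m².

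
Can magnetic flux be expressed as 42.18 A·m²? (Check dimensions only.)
No

magnetic flux has SI base units: kg * m^2 / (A * s^2)
A·m² does NOT reduce to kg * m^2 / (A * s^2); a valid unit for magnetic flux would be e.g. Wb.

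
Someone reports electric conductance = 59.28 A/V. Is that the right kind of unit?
Yes

electric conductance has SI base units: A^2 * s^3 / (kg * m^2)
A/V reduces to the same SI base units, so it is a valid unit for electric conductance.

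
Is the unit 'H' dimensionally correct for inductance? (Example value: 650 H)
Yes

inductance has SI base units: kg * m^2 / (A^2 * s^2)
H reduces to the same SI base units, so it is a valid unit for inductance.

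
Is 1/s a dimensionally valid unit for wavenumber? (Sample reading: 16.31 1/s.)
No

wavenumber has SI base units: 1 / m
1/s does NOT reduce to 1 / m; a valid unit for wavenumber would be e.g. 1/m.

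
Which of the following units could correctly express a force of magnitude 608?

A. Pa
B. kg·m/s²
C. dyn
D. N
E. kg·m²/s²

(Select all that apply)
B, C, D

force has SI base units: kg * m / s^2

Checking each option against kg * m / s^2:
  A. Pa: ✗ does not match
  B. kg·m/s²: ✓ matches
  C. dyn: ✓ matches
  D. N: ✓ matches
  E. kg·m²/s²: ✗ does not match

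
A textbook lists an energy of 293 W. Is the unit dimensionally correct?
No

energy has SI base units: kg * m^2 / s^2
W does NOT reduce to kg * m^2 / s^2; a valid unit for energy would be e.g. J.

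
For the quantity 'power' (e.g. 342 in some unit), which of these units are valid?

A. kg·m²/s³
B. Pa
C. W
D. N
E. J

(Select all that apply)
A, C

power has SI base units: kg * m^2 / s^3

Checking each option against kg * m^2 / s^3:
  A. kg·m²/s³: ✓ matches
  B. Pa: ✗ does not match
  C. W: ✓ matches
  D. N: ✗ does not match
  E. J: ✗ does not match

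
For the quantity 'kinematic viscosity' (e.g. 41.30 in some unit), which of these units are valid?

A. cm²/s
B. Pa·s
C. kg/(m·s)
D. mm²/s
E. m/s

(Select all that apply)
A, D

kinematic viscosity has SI base units: m^2 / s

Checking each option against m^2 / s:
  A. cm²/s: ✓ matches
  B. Pa·s: ✗ does not match
  C. kg/(m·s): ✗ does not match
  D. mm²/s: ✓ matches
  E. m/s: ✗ does not match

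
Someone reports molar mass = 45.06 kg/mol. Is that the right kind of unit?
Yes

molar mass has SI base units: kg / mol
kg/mol reduces to the same SI base units, so it is a valid unit for molar mass.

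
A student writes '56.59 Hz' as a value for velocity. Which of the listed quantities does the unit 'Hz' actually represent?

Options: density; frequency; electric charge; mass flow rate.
frequency

velocity should have units dimensionally equivalent to m / s (e.g. m/s).
The given unit 'Hz' reduces to 1 / s. Of the listed options, that is the dimensionality of frequency.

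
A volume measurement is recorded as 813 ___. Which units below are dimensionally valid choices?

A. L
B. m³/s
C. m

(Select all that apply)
A

volume has SI base units: m^3

Checking each option against m^3:
  A. L: ✓ matches
  B. m³/s: ✗ does not match
  C. m: ✗ does not match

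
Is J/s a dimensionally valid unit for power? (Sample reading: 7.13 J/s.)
Yes

power has SI base units: kg * m^2 / s^3
J/s reduces to the same SI base units, so it is a valid unit for power.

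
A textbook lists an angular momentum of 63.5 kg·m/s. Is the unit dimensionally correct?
No

angular momentum has SI base units: kg * m^2 / s
kg·m/s does NOT reduce to kg * m^2 / s; a valid unit for angular momentum would be e.g. kg·m²/s.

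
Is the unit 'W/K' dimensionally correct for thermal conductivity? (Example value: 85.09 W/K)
No

thermal conductivity has SI base units: kg * m / (s^3 * K)
W/K does NOT reduce to kg * m / (s^3 * K); a valid unit for thermal conductivity would be e.g. W/(m·K).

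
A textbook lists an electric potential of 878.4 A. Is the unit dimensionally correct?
No

electric potential has SI base units: kg * m^2 / (A * s^3)
A does NOT reduce to kg * m^2 / (A * s^3); a valid unit for electric potential would be e.g. V.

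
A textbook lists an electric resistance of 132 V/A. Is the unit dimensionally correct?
Yes

electric resistance has SI base units: kg * m^2 / (A^2 * s^3)
V/A reduces to the same SI base units, so it is a valid unit for electric resistance.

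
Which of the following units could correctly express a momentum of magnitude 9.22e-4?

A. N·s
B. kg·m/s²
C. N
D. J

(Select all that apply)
A

momentum has SI base units: kg * m / s

Checking each option against kg * m / s:
  A. N·s: ✓ matches
  B. kg·m/s²: ✗ does not match
  C. N: ✗ does not match
  D. J: ✗ does not match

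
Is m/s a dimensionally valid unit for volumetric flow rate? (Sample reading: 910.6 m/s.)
No

volumetric flow rate has SI base units: m^3 / s
m/s does NOT reduce to m^3 / s; a valid unit for volumetric flow rate would be e.g. m³/s.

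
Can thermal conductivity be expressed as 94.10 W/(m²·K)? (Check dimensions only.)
No

thermal conductivity has SI base units: kg * m / (s^3 * K)
W/(m²·K) does NOT reduce to kg * m / (s^3 * K); a valid unit for thermal conductivity would be e.g. W/(m·K).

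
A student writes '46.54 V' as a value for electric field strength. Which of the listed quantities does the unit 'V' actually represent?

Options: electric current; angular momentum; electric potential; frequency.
electric potential

electric field strength should have units dimensionally equivalent to kg * m / (A * s^3) (e.g. V/m).
The given unit 'V' reduces to kg * m^2 / (A * s^3). Of the listed options, that is the dimensionality of electric potential.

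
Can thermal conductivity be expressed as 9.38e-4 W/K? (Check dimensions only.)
No

thermal conductivity has SI base units: kg * m / (s^3 * K)
W/K does NOT reduce to kg * m / (s^3 * K); a valid unit for thermal conductivity would be e.g. W/(m·K).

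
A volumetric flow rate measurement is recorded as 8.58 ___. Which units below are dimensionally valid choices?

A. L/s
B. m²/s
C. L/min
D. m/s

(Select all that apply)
A, C

volumetric flow rate has SI base units: m^3 / s

Checking each option against m^3 / s:
  A. L/s: ✓ matches
  B. m²/s: ✗ does not match
  C. L/min: ✓ matches
  D. m/s: ✗ does not match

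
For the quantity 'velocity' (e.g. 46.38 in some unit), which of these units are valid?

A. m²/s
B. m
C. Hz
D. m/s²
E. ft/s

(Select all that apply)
E

velocity has SI base units: m / s

Checking each option against m / s:
  A. m²/s: ✗ does not match
  B. m: ✗ does not match
  C. Hz: ✗ does not match
  D. m/s²: ✗ does not match
  E. ft/s: ✓ matches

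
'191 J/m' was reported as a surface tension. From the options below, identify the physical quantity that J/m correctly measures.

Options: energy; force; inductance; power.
force

surface tension should have units dimensionally equivalent to kg / s^2 (e.g. N/m).
The given unit 'J/m' reduces to kg * m / s^2. Of the listed options, that is the dimensionality of force.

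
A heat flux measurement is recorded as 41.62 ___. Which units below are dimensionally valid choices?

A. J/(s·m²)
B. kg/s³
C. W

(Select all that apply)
A, B

heat flux has SI base units: kg / s^3

Checking each option against kg / s^3:
  A. J/(s·m²): ✓ matches
  B. kg/s³: ✓ matches
  C. W: ✗ does not match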